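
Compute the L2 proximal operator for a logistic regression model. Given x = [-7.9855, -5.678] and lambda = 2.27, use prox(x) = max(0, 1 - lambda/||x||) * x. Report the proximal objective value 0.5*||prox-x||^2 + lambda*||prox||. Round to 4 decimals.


Step 1: Compute ||x||.
||x|| = 9.7984
Step 2: Compute scaling factor.
scale = max(0, 1 - 2.27/9.7984) = 0.7683
Step 3: prox(x) = [-6.1355, -4.3626]
||prox(x)|| = 7.5284
Step 4: Proximal objective.
0.5*||prox-x||^2 = 2.5765
lambda*||prox|| = 17.0895
Total = 19.6658


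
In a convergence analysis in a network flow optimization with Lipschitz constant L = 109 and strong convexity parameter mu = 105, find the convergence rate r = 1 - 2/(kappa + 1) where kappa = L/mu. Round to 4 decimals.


Step 1: Compute the condition number.
kappa = L/mu = 109/105 = 1.0381
Step 2: Compute the convergence rate.
r = 1 - 2/(kappa + 1) = 1 - 2*mu/(L + mu) = (L - mu)/(L + mu) = 4/214 = 0.0187


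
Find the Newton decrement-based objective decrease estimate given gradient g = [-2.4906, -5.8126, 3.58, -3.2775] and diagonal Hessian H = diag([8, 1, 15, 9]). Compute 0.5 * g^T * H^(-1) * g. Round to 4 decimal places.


Step 1: H is diagonal, so H^(-1) * g = [-0.3113, -5.8126, 0.2387, -0.3642].
Step 2: g^T H^(-1) g = sum_i g_i^2 / H_ii
  = (-2.4906)^2/8 + (-5.8126)^2/1 + (3.58)^2/15 + (-3.2775)^2/9
  = 0.7754 + 33.7863 + 0.8544 + 1.1936 = 36.6097
Step 3: Objective decrease = 0.5 * g^T H^(-1) g = 18.3048


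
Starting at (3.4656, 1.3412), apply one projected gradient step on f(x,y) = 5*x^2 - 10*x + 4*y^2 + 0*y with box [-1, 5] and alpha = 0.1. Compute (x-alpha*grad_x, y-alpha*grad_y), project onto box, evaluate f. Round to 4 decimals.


Step 1: Compute gradient at (3.4656, 1.3412).
grad_x = 2*5*3.4656 - 10 = 24.656
grad_y = 2*4*1.3412 + 0 = 10.7296
Step 2: Gradient step.
x_raw = 3.4656 - 0.1*24.656 = 1.0
y_raw = 1.3412 - 0.1*10.7296 = 0.2682
Step 3: Project onto [-1, 5].
x_proj = clip(1.0) = 1.0
y_proj = clip(0.2682) = 0.2682
Step 4: Evaluate f.
f(1.0, 0.2682) = -4.7122


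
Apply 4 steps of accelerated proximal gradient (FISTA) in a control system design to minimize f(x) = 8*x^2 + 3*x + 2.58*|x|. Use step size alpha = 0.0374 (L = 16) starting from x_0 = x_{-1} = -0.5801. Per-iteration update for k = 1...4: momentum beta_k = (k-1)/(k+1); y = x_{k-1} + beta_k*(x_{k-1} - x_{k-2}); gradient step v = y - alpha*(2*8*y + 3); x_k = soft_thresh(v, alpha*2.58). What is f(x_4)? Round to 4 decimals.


FISTA on f(x) = 8*x^2 + 3*x + 2.58*|x|
L = 16, alpha = 0.0374
Iteration 1: beta = 0.0, y = -0.5801 + 0.0*(-0.5801 + 0.5801) = -0.5801
  grad(y) = -6.2816, v = y - alpha*grad = -0.3452
  prox(v) = soft_thresh(-0.3452, 0.0965) = -0.2487
Iteration 2: beta = 0.3333, y = -0.2487 + 0.3333*(-0.2487 + 0.5801) = -0.1382
  grad(y) = 0.7888, v = y - alpha*grad = -0.1677
  prox(v) = soft_thresh(-0.1677, 0.0965) = -0.0712
Iteration 3: beta = 0.5, y = -0.0712 + 0.5*(-0.0712 + 0.2487) = 0.0175
  grad(y) = 3.2804, v = y - alpha*grad = -0.1052
  prox(v) = soft_thresh(-0.1052, 0.0965) = -0.0087
Iteration 4: beta = 0.6, y = -0.0087 + 0.6*(-0.0087 + 0.0712) = 0.0289
  grad(y) = 3.4616, v = y - alpha*grad = -0.1006
  prox(v) = soft_thresh(-0.1006, 0.0965) = -0.0041
f(x_4) = 8*(-0.0041)^2 + 3*(-0.0041) + 2.58*|-0.0041| = -0.0016


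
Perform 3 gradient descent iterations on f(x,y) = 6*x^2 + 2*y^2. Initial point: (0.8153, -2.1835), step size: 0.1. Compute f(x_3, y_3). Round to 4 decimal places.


Gradient descent on f(x,y) = 6*x^2 + 2*y^2.
Starting point: (0.8153, -2.1835), alpha = 0.1
Step 1: grad_x = 2*6*0.8153 = 9.7836, grad_y = 2*2*-2.1835 = -8.734
  x_1 = 0.8153 - 0.1*9.7836 = -0.1631
  y_1 = -2.1835 - 0.1*-8.734 = -1.3101
Step 2: grad_x = 2*6*-0.1631 = -1.9567, grad_y = 2*2*-1.3101 = -5.2404
  x_2 = -0.1631 - 0.1*-1.9567 = 0.0326
  y_2 = -1.3101 - 0.1*-5.2404 = -0.7861
Step 3: grad_x = 2*6*0.0326 = 0.3913, grad_y = 2*2*-0.7861 = -3.1442
  x_3 = 0.0326 - 0.1*0.3913 = -0.0065
  y_3 = -0.7861 - 0.1*-3.1442 = -0.4716
f(-0.0065, -0.4716) = 6*(-0.0065)^2 + 2*(-0.4716)^2 = 0.4451


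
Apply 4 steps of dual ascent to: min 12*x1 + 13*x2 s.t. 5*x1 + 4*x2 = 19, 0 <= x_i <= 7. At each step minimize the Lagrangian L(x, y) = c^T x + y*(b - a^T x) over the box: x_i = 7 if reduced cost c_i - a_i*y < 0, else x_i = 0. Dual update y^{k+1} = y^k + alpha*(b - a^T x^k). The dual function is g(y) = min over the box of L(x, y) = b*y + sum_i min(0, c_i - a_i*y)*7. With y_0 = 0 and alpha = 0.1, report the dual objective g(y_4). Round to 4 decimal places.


Dual ascent for LP: min 12*x1 + 13*x2, 5*x1 + 4*x2 = 19, 0 <= x_i <= 7
Step 1: y^k = 0.0, reduced costs: (12.0, 13.0)
  x^k = (0.0, 0.0), subgradient = b - a^T x = 19.0
  y^{k+1} = 0.0 + 0.1*19.0 = 1.9
Step 2: y^k = 1.9, reduced costs: (2.5, 5.4)
  x^k = (0.0, 0.0), subgradient = b - a^T x = 19.0
  y^{k+1} = 1.9 + 0.1*19.0 = 3.8
Step 3: y^k = 3.8, reduced costs: (-7.0, -2.2)
  x^k = (7.0, 7.0), subgradient = b - a^T x = -44.0
  y^{k+1} = 3.8 + 0.1*-44.0 = -0.6
Step 4: y^k = -0.6, reduced costs: (15.0, 15.4)
  x^k = (0.0, 0.0), subgradient = b - a^T x = 19.0
  y^{k+1} = -0.6 + 0.1*19.0 = 1.3
Dual objective at y_4 = 1.3: reduced costs (5.5, 7.8), box minimizer x = (0.0, 0.0)
g(y_4) = b*y + (c1 - a1*y)*x1 + (c2 - a2*y)*x2 = 19*1.3 + 5.5*0.0 + 7.8*0.0 = 24.7 + 0.0 + 0.0 = 24.7


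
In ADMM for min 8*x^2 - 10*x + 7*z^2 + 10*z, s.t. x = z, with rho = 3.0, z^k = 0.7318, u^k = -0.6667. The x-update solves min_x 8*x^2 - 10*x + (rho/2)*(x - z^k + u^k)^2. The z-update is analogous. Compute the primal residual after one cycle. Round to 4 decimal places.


ADMM iteration with rho = 3.0, z^k = 0.7318, u^k = -0.6667
Step 1: x-update.
Minimize 8*x^2 - 10*x + (3.0/2)*(x - 0.7318 - 0.6667)^2
FOC: (2*8 + 3.0)*x = 10 + 3.0*(0.7318 + 0.6667)
x^{k+1} = 0.7471
Step 2: z-update.
Minimize 7*z^2 + 10*z + (3.0/2)*(0.7471 - z - 0.6667)^2
FOC: (2*7 + 3.0)*z = -10 + 3.0*(0.7471 - 0.6667)
z^{k+1} = -0.574
Step 3: u-update.
u^{k+1} = -0.6667 + 0.7471 + 0.574 = 0.6545
Step 4: Primal residual = |0.7471 + 0.574| = 1.3212


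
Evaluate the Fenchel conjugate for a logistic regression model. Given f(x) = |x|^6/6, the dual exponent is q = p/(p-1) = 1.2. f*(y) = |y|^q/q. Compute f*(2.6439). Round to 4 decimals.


The conjugate exponent q satisfies 1/p + 1/q = 1.
p = 6, so q = 6/(6 - 1) = 1.2
|y|^q = 2.6439^1.2 = 3.2114
f*(2.6439) = 3.2114 / 1.2 = 2.6762


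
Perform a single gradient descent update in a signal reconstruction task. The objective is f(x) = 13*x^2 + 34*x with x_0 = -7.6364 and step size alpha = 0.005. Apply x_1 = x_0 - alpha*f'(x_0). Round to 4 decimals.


We compute the gradient at x_0 and apply the update.
f'(x) = 26*x + 34
f'(-7.6364) = 26*-7.6364 + 34 = -164.5464
x_1 = -7.6364 - 0.005*-164.5464 = -6.8137


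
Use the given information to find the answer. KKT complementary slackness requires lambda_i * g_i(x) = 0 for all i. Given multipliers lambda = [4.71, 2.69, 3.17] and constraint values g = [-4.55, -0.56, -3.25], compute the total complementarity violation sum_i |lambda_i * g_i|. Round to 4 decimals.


KKT complementary slackness check:
lambda_1 * g_1 = 4.71 * -4.55 = -21.4305
lambda_2 * g_2 = 2.69 * -0.56 = -1.5064
lambda_3 * g_3 = 3.17 * -3.25 = -10.3025
Total violation = 21.4305 + 1.5064 + 10.3025 = 33.2394


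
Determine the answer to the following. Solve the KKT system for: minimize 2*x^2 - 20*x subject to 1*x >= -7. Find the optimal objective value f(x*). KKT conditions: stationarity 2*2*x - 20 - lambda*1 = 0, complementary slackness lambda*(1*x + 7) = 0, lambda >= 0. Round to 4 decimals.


Step 1: Try lambda = 0 (constraint inactive).
Stationarity: 2*2*x - 20 = 0
x* = 20/(2*2) = 5.0
Check constraint: 1*5.0 = 5.0 >= -7 -- satisfied.
Step 2: Compute optimal value.
f(x*) = 2*5.0^2 - 20*5.0 = -50.0


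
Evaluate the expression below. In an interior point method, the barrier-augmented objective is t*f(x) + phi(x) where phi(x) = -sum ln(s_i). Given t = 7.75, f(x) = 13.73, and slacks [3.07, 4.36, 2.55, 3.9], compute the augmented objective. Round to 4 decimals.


Step 1: Compute log-barrier.
ln values: [1.1217, 1.4725, 0.9361, 1.361]
phi = -(1.1217 + 1.4725 + 0.9361 + 1.361) = -4.8912
Step 2: Compute augmented objective.
t*f(x) = 7.75*13.73 = 106.4075
Total = 106.4075 - 4.8912 = 101.5163


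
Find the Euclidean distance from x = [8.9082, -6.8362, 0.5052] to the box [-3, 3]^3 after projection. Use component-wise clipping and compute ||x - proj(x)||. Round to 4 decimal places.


Project each component onto [-3, 3].
clip(8.9082) = 3.0, clip(-6.8362) = -3.0, clip(0.5052) = 0.5052
Projection = [3.0, -3.0, 0.5052]
Squared diffs: [34.9068, 14.7164, 0.0]
Distance = sqrt(49.6232) = 7.0444


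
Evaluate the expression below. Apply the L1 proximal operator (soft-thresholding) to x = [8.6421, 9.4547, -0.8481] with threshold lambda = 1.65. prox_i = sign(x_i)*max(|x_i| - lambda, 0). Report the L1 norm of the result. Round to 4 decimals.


Soft-thresholding with lambda = 1.65:
prox(8.6421) = sign(8.6421)*max(|8.6421| - 1.65, 0) = 6.9921
prox(9.4547) = sign(9.4547)*max(|9.4547| - 1.65, 0) = 7.8047
prox(-0.8481) = sign(-0.8481)*max(|-0.8481| - 1.65, 0) = 0.0
prox(x) = [6.9921, 7.8047, 0.0]
||prox(x)||_1 = 6.9921 + 7.8047 + 0.0 = 14.7968


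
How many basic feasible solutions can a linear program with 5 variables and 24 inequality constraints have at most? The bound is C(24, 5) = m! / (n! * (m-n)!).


Each vertex corresponds to some choice of n active constraints out of m, so the number of vertices is at most C(m, n) = m! / (n!(m-n)!).
m = 24, n = 5
Numerator: 24 * 23 * 22 * 21 * 20
Denominator: 5! = 120
C(24, 5) = 42504


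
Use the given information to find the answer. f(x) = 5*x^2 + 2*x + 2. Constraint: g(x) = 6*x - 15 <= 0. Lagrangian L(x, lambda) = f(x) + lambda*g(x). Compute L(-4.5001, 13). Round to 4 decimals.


Step 1: Evaluate f(x).
f(-4.5001) = 5*(-4.5001)^2 + 2*(-4.5001) + 2 = 94.2543
Step 2: Evaluate g(x).
g(-4.5001) = 6*-4.5001 - 15 = -42.0006
Step 3: Compute Lagrangian.
L = 94.2543 + 13*-42.0006 = -451.7535


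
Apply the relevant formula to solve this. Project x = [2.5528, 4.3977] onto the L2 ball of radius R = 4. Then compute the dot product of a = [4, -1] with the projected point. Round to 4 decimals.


Step 1: Compute ||x|| (intermediates to 6 decimals).
||x|| = sqrt(2.5528^2 + 4.3977^2) = 5.084934
Step 2: Project.
Since ||x|| > R, scale = R/||x|| = 4/5.084934 = 0.786638, proj(x) = scale * x
proj(x) = [2.008129, 3.459398]
Step 3: Dot product.
a^T * proj(x) = 4*2.008129 - 1*3.459398 = 4.5731


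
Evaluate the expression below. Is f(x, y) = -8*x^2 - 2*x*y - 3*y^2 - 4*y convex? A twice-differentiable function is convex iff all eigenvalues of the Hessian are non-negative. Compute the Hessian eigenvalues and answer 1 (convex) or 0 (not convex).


The Hessian of f(x,y) = -8*x^2 - 2*x*y - 3*y^2 - 4*y is:
H = [[-16, -2], [-2, -6]]
Trace = -16 - 6 = -22
Determinant = -16*-6 - (-2)^2 = 92
Discriminant = (-22)^2 - 4*92 = 116.0
Eigenvalues: lambda_1 = -16.3852, lambda_2 = -5.6148
The function is not convex.

0


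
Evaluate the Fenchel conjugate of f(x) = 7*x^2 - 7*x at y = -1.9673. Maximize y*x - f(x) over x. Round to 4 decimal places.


f*(y) = sup_x {y*x - a*x^2 - b*x} = sup_x {(y-b)*x - a*x^2}
FOC: (y - b) - 2a*x = 0 => x* = (y - b)/(2a)
x* = (-1.9673 + 7)/(2*7) = 0.3595
f*(-1.9673) = (y-b)^2/(4a) = (-1.9673 + 7)^2/(4*7)
= 25.3281/28 = 0.9046


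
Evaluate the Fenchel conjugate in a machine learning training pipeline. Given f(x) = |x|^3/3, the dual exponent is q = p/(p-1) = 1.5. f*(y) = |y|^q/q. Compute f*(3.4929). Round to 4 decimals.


The conjugate exponent q satisfies 1/p + 1/q = 1.
p = 3, so q = 3/(3 - 1) = 1.5
|y|^q = 3.4929^1.5 = 6.528
f*(3.4929) = 6.528 / 1.5 = 4.352


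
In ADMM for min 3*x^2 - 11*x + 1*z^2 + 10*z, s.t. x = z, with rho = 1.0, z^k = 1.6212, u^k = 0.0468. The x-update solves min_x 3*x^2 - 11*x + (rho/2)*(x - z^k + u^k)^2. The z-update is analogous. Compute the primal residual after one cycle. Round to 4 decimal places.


ADMM iteration with rho = 1.0, z^k = 1.6212, u^k = 0.0468
Step 1: x-update.
Minimize 3*x^2 - 11*x + (1.0/2)*(x - 1.6212 + 0.0468)^2
FOC: (2*3 + 1.0)*x = 11 + 1.0*(1.6212 - 0.0468)
x^{k+1} = 1.7963
Step 2: z-update.
Minimize 1*z^2 + 10*z + (1.0/2)*(1.7963 - z + 0.0468)^2
FOC: (2*1 + 1.0)*z = -10 + 1.0*(1.7963 + 0.0468)
z^{k+1} = -2.719
Step 3: u-update.
u^{k+1} = 0.0468 + 1.7963 + 2.719 = 4.5621
Step 4: Primal residual = |1.7963 + 2.719| = 4.5153


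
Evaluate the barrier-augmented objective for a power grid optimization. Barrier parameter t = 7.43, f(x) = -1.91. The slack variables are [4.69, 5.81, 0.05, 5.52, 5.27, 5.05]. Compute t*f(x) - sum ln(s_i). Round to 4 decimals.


Step 1: Compute log-barrier.
ln values: [1.5454, 1.7596, -2.9957, 1.7084, 1.662, 1.6194]
phi = -(1.5454 + 1.7596 - 2.9957 + 1.7084 + 1.662 + 1.6194) = -5.2991
Step 2: Compute augmented objective.
t*f(x) = 7.43*-1.91 = -14.1913
Total = -14.1913 - 5.2991 = -19.4904


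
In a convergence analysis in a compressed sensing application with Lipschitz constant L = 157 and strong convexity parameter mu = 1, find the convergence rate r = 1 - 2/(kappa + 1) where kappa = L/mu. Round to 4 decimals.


Step 1: Compute the condition number.
kappa = L/mu = 157/1 = 157.0
Step 2: Compute the convergence rate.
r = 1 - 2/(kappa + 1) = 1 - 2*mu/(L + mu) = (L - mu)/(L + mu) = 156/158 = 0.9873


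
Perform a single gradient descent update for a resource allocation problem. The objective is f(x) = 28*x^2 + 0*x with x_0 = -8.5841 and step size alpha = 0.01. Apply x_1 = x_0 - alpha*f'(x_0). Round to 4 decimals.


We compute the gradient at x_0 and apply the update.
f'(x) = 56*x + 0
f'(-8.5841) = 56*-8.5841 + 0 = -480.7096
x_1 = -8.5841 - 0.01*-480.7096 = -3.777


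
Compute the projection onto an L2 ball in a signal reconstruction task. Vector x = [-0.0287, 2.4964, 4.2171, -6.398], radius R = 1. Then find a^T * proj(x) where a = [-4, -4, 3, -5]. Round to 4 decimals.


Step 1: Compute ||x|| (intermediates to 6 decimals).
||x|| = sqrt((-0.0287)^2 + 2.4964^2 + 4.2171^2 + (-6.398)^2) = 8.059229
Step 2: Project.
Since ||x|| > R, scale = R/||x|| = 1/8.059229 = 0.124081, proj(x) = scale * x
proj(x) = [-0.003561, 0.309756, 0.523262, -0.79387]
Step 3: Dot product.
a^T * proj(x) = -4*(-0.003561) - 4*0.309756 + 3*0.523262 - 5*(-0.79387) = 4.3144


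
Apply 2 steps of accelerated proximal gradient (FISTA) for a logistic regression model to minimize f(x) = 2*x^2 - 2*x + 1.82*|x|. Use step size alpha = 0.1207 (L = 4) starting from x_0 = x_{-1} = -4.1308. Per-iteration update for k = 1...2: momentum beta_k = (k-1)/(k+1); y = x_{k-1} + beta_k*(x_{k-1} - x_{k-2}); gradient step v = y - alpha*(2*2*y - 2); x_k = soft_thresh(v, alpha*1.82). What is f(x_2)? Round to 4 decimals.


FISTA on f(x) = 2*x^2 - 2*x + 1.82*|x|
L = 4, alpha = 0.1207
Iteration 1: beta = 0.0, y = -4.1308 + 0.0*(-4.1308 + 4.1308) = -4.1308
  grad(y) = -18.5232, v = y - alpha*grad = -1.895
  prox(v) = soft_thresh(-1.895, 0.2197) = -1.6754
Iteration 2: beta = 0.3333, y = -1.6754 + 0.3333*(-1.6754 + 4.1308) = -0.8569
  grad(y) = -5.4276, v = y - alpha*grad = -0.2018
  prox(v) = soft_thresh(-0.2018, 0.2197) = 0.0
f(x_2) = 2*0.0^2 - 2*0.0 + 1.82*|0.0| = 0.0


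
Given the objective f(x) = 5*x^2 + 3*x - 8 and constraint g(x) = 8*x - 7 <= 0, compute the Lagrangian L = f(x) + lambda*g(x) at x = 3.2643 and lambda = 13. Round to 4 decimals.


Step 1: Evaluate f(x).
f(3.2643) = 5*3.2643^2 + 3*3.2643 - 8 = 55.0712
Step 2: Evaluate g(x).
g(3.2643) = 8*3.2643 - 7 = 19.1144
Step 3: Compute Lagrangian.
L = 55.0712 + 13*19.1144 = 303.5584


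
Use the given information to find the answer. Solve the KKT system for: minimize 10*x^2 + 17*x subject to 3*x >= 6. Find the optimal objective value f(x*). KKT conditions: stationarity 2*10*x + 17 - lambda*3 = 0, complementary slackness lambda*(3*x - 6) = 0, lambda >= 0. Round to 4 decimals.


Step 1: Try lambda = 0 (constraint inactive).
x_unc = -17/(2*10) = -0.85
Check: 3*-0.85 = -2.55 < 6 -- violated!
Step 2: Constraint must be active: 3*x = 6
x* = 6/3 = 2.0
lambda = (2*10*2.0 + 17)/3 = 19.0
Step 3: Compute optimal value.
f(x*) = 10*2.0^2 + 17*2.0 = 74.0


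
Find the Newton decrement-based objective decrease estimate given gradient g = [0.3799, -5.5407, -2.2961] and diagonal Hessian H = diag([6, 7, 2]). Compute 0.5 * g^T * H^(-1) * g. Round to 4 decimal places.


Step 1: H is diagonal, so H^(-1) * g = [0.0633, -0.7915, -1.1481].
Step 2: g^T H^(-1) g = sum_i g_i^2 / H_ii
  = (0.3799)^2/6 + (-5.5407)^2/7 + (-2.2961)^2/2
  = 0.0241 + 4.3856 + 2.636 = 7.0457
Step 3: Objective decrease = 0.5 * g^T H^(-1) g = 3.5229


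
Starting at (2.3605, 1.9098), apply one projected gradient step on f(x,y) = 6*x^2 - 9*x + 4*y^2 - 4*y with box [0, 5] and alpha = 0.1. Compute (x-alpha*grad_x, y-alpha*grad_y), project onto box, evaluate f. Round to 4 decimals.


Step 1: Compute gradient at (2.3605, 1.9098).
grad_x = 2*6*2.3605 - 9 = 19.326
grad_y = 2*4*1.9098 - 4 = 11.2784
Step 2: Gradient step.
x_raw = 2.3605 - 0.1*19.326 = 0.4279
y_raw = 1.9098 - 0.1*11.2784 = 0.782
Step 3: Project onto [0, 5].
x_proj = clip(0.4279) = 0.4279
y_proj = clip(0.782) = 0.782
Step 4: Evaluate f.
f(0.4279, 0.782) = -3.4345


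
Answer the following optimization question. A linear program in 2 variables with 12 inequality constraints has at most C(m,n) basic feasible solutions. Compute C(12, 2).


Each vertex corresponds to some choice of n active constraints out of m, so the number of vertices is at most C(m, n) = m! / (n!(m-n)!).
m = 12, n = 2
Numerator: 12 * 11
Denominator: 2! = 2
C(12, 2) = 66


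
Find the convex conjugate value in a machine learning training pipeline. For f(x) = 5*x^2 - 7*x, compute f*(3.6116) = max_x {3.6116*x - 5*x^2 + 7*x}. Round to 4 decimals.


f*(y) = sup_x {y*x - a*x^2 - b*x} = sup_x {(y-b)*x - a*x^2}
FOC: (y - b) - 2a*x = 0 => x* = (y - b)/(2a)
x* = (3.6116 + 7)/(2*5) = 1.0612
f*(3.6116) = (y-b)^2/(4a) = (3.6116 + 7)^2/(4*5)
= 112.6061/20 = 5.6303


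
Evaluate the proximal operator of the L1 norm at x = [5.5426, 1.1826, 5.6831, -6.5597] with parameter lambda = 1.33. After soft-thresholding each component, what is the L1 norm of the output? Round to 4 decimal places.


Soft-thresholding with lambda = 1.33:
prox(5.5426) = sign(5.5426)*max(|5.5426| - 1.33, 0) = 4.2126
prox(1.1826) = sign(1.1826)*max(|1.1826| - 1.33, 0) = 0.0
prox(5.6831) = sign(5.6831)*max(|5.6831| - 1.33, 0) = 4.3531
prox(-6.5597) = sign(-6.5597)*max(|-6.5597| - 1.33, 0) = -5.2297
prox(x) = [4.2126, 0.0, 4.3531, -5.2297]
||prox(x)||_1 = 4.2126 + 0.0 + 4.3531 + 5.2297 = 13.7954


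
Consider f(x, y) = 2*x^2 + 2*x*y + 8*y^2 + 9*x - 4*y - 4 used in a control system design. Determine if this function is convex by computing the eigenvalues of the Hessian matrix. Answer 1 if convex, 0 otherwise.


The Hessian of f(x,y) = 2*x^2 + 2*x*y + 8*y^2 + 9*x - 4*y - 4 is:
H = [[4, 2], [2, 16]]
Trace = 4 + 16 = 20
Determinant = 4*16 - (2)^2 = 60
Discriminant = (20)^2 - 4*60 = 160.0
Eigenvalues: lambda_1 = 3.6754, lambda_2 = 16.3246
The function is convex.

1


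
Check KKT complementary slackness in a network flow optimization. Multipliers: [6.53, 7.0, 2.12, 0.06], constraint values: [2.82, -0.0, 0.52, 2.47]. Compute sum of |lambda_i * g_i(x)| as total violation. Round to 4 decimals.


KKT complementary slackness check:
lambda_1 * g_1 = 6.53 * 2.82 = 18.4146
lambda_2 * g_2 = 7.0 * -0.0 = -0.0
lambda_3 * g_3 = 2.12 * 0.52 = 1.1024
lambda_4 * g_4 = 0.06 * 2.47 = 0.1482
Total violation = 18.4146 + 0.0 + 1.1024 + 0.1482 = 19.6652


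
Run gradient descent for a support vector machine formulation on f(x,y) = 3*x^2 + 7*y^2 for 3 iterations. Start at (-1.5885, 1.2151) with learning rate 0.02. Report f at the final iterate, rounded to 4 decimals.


Gradient descent on f(x,y) = 3*x^2 + 7*y^2.
Starting point: (-1.5885, 1.2151), alpha = 0.02
Step 1: grad_x = 2*3*-1.5885 = -9.531, grad_y = 2*7*1.2151 = 17.0114
  x_1 = -1.5885 - 0.02*-9.531 = -1.3979
  y_1 = 1.2151 - 0.02*17.0114 = 0.8749
Step 2: grad_x = 2*3*-1.3979 = -8.3873, grad_y = 2*7*0.8749 = 12.2482
  x_2 = -1.3979 - 0.02*-8.3873 = -1.2301
  y_2 = 0.8749 - 0.02*12.2482 = 0.6299
Step 3: grad_x = 2*3*-1.2301 = -7.3808, grad_y = 2*7*0.6299 = 8.8187
  x_3 = -1.2301 - 0.02*-7.3808 = -1.0825
  y_3 = 0.6299 - 0.02*8.8187 = 0.4535
f(-1.0825, 0.4535) = 3*(-1.0825)^2 + 7*0.4535^2 = 4.9554


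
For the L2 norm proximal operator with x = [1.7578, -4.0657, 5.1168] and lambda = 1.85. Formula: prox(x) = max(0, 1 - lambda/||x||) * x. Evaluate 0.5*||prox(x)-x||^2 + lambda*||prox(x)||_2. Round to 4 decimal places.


Step 1: Compute ||x||.
||x|| = 6.7677
Step 2: Compute scaling factor.
scale = max(0, 1 - 1.85/6.7677) = 0.7266
Step 3: prox(x) = [1.2773, -2.9543, 3.7181]
||prox(x)|| = 4.9177
Step 4: Proximal objective.
0.5*||prox-x||^2 = 1.7113
lambda*||prox|| = 9.0977
Total = 10.8089


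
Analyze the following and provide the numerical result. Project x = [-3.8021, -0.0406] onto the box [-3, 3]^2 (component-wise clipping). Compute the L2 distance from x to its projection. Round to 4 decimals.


Project each component onto [-3, 3].
clip(-3.8021) = -3.0, clip(-0.0406) = -0.0406
Projection = [-3.0, -0.0406]
Squared diffs: [0.6434, 0.0]
Distance = sqrt(0.6434) = 0.8021


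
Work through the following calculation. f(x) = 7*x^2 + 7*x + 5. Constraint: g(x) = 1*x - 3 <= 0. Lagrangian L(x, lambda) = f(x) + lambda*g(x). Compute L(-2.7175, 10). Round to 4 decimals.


Step 1: Evaluate f(x).
f(-2.7175) = 7*(-2.7175)^2 + 7*(-2.7175) + 5 = 37.6711
Step 2: Evaluate g(x).
g(-2.7175) = 1*-2.7175 - 3 = -5.7175
Step 3: Compute Lagrangian.
L = 37.6711 + 10*-5.7175 = -19.5039


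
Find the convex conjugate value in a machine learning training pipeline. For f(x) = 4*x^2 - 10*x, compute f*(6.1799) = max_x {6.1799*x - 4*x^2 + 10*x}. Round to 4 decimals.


f*(y) = sup_x {y*x - a*x^2 - b*x} = sup_x {(y-b)*x - a*x^2}
FOC: (y - b) - 2a*x = 0 => x* = (y - b)/(2a)
x* = (6.1799 + 10)/(2*4) = 2.0225
f*(6.1799) = (y-b)^2/(4a) = (6.1799 + 10)^2/(4*4)
= 261.7892/16 = 16.3618


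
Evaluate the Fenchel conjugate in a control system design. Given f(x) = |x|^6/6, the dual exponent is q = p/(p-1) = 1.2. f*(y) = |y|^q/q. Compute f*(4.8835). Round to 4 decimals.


The conjugate exponent q satisfies 1/p + 1/q = 1.
p = 6, so q = 6/(6 - 1) = 1.2
|y|^q = 4.8835^1.2 = 6.7062
f*(4.8835) = 6.7062 / 1.2 = 5.5885


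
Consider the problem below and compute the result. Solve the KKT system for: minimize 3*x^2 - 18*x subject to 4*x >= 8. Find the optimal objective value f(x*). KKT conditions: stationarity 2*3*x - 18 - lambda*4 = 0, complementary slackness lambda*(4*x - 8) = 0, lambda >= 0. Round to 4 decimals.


Step 1: Try lambda = 0 (constraint inactive).
Stationarity: 2*3*x - 18 = 0
x* = 18/(2*3) = 3.0
Check constraint: 4*3.0 = 12.0 >= 8 -- satisfied.
Step 2: Compute optimal value.
f(x*) = 3*3.0^2 - 18*3.0 = -27.0


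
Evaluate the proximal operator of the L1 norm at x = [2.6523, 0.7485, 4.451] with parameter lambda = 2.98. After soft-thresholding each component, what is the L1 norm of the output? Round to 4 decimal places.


Soft-thresholding with lambda = 2.98:
prox(2.6523) = sign(2.6523)*max(|2.6523| - 2.98, 0) = 0.0
prox(0.7485) = sign(0.7485)*max(|0.7485| - 2.98, 0) = 0.0
prox(4.451) = sign(4.451)*max(|4.451| - 2.98, 0) = 1.471
prox(x) = [0.0, 0.0, 1.471]
||prox(x)||_1 = 0.0 + 0.0 + 1.471 = 1.471


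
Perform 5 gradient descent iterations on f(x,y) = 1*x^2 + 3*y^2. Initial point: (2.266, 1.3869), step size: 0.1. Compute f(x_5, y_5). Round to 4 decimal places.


Gradient descent on f(x,y) = 1*x^2 + 3*y^2.
Starting point: (2.266, 1.3869), alpha = 0.1
Step 1: grad_x = 2*1*2.266 = 4.532, grad_y = 2*3*1.3869 = 8.3214
  x_1 = 2.266 - 0.1*4.532 = 1.8128
  y_1 = 1.3869 - 0.1*8.3214 = 0.5548
Step 2: grad_x = 2*1*1.8128 = 3.6256, grad_y = 2*3*0.5548 = 3.3286
  x_2 = 1.8128 - 0.1*3.6256 = 1.4502
  y_2 = 0.5548 - 0.1*3.3286 = 0.2219
Step 3: grad_x = 2*1*1.4502 = 2.9005, grad_y = 2*3*0.2219 = 1.3314
  x_3 = 1.4502 - 0.1*2.9005 = 1.1602
  y_3 = 0.2219 - 0.1*1.3314 = 0.0888
Step 4: grad_x = 2*1*1.1602 = 2.3204, grad_y = 2*3*0.0888 = 0.5326
  x_4 = 1.1602 - 0.1*2.3204 = 0.9282
  y_4 = 0.0888 - 0.1*0.5326 = 0.0355
Step 5: grad_x = 2*1*0.9282 = 1.8563, grad_y = 2*3*0.0355 = 0.213
  x_5 = 0.9282 - 0.1*1.8563 = 0.7425
  y_5 = 0.0355 - 0.1*0.213 = 0.0142
f(0.7425, 0.0142) = 1*0.7425^2 + 3*0.0142^2 = 0.5519


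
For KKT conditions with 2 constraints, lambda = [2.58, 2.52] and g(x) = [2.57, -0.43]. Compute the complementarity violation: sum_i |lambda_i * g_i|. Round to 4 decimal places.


KKT complementary slackness check:
lambda_1 * g_1 = 2.58 * 2.57 = 6.6306
lambda_2 * g_2 = 2.52 * -0.43 = -1.0836
Total violation = 6.6306 + 1.0836 = 7.7142


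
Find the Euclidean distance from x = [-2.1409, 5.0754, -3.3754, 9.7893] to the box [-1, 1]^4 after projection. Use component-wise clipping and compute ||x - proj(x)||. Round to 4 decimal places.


Project each component onto [-1, 1].
clip(-2.1409) = -1.0, clip(5.0754) = 1.0, clip(-3.3754) = -1.0, clip(9.7893) = 1.0
Projection = [-1.0, 1.0, -1.0, 1.0]
Squared diffs: [1.3017, 16.6089, 5.6425, 77.2518]
Distance = sqrt(100.8049) = 10.0402


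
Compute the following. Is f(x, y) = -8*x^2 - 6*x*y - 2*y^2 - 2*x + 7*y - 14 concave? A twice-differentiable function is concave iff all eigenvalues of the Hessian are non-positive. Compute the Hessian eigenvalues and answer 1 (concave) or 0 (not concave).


The Hessian of f(x,y) = -8*x^2 - 6*x*y - 2*y^2 - 2*x + 7*y - 14 is:
H = [[-16, -6], [-6, -4]]
Trace = -16 - 4 = -20
Determinant = -16*-4 - (-6)^2 = 28
Discriminant = (-20)^2 - 4*28 = 288.0
Eigenvalues: lambda_1 = -18.4853, lambda_2 = -1.5147
The function is concave.

1


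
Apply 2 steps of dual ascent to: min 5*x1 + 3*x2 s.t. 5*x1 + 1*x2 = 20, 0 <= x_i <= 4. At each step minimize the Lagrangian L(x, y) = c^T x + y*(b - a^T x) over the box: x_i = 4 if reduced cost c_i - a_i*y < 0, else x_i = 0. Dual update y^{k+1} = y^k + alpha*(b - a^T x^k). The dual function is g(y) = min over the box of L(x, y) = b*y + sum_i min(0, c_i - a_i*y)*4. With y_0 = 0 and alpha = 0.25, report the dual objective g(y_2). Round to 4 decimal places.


Dual ascent for LP: min 5*x1 + 3*x2, 5*x1 + 1*x2 = 20, 0 <= x_i <= 4
Step 1: y^k = 0.0, reduced costs: (5.0, 3.0)
  x^k = (0.0, 0.0), subgradient = b - a^T x = 20.0
  y^{k+1} = 0.0 + 0.25*20.0 = 5.0
Step 2: y^k = 5.0, reduced costs: (-20.0, -2.0)
  x^k = (4.0, 4.0), subgradient = b - a^T x = -4.0
  y^{k+1} = 5.0 + 0.25*-4.0 = 4.0
Dual objective at y_2 = 4.0: reduced costs (-15.0, -1.0), box minimizer x = (4.0, 4.0)
g(y_2) = b*y + (c1 - a1*y)*x1 + (c2 - a2*y)*x2 = 20*4.0 + (-15.0)*4.0 + (-1.0)*4.0 = 80.0 - 60.0 - 4.0 = 16.0


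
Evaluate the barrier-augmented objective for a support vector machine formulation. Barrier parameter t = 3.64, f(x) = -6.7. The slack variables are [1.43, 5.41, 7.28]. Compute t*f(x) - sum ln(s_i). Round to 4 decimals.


Step 1: Compute log-barrier.
ln values: [0.3577, 1.6882, 1.9851]
phi = -(0.3577 + 1.6882 + 1.9851) = -4.0311
Step 2: Compute augmented objective.
t*f(x) = 3.64*-6.7 = -24.388
Total = -24.388 - 4.0311 = -28.4191


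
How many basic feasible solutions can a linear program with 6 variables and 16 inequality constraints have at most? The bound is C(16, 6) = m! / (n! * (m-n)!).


Each vertex corresponds to some choice of n active constraints out of m, so the number of vertices is at most C(m, n) = m! / (n!(m-n)!).
m = 16, n = 6
Numerator: 16 * 15 * 14 * 13 * 12 * 11
Denominator: 6! = 720
C(16, 6) = 8008


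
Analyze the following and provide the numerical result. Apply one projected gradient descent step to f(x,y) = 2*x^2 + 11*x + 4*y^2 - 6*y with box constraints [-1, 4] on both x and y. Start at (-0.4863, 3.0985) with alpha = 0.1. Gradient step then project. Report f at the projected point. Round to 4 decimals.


Step 1: Compute gradient at (-0.4863, 3.0985).
grad_x = 2*2*-0.4863 + 11 = 9.0548
grad_y = 2*4*3.0985 - 6 = 18.788
Step 2: Gradient step.
x_raw = -0.4863 - 0.1*9.0548 = -1.3918
y_raw = 3.0985 - 0.1*18.788 = 1.2197
Step 3: Project onto [-1, 4].
x_proj = clip(-1.3918) = -1.0
y_proj = clip(1.2197) = 1.2197
Step 4: Evaluate f.
f(-1.0, 1.2197) = -10.3675


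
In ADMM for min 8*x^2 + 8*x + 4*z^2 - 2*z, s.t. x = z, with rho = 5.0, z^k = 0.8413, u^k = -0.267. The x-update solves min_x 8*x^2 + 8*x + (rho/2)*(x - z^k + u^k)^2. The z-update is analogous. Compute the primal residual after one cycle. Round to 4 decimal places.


ADMM iteration with rho = 5.0, z^k = 0.8413, u^k = -0.267
Step 1: x-update.
Minimize 8*x^2 + 8*x + (5.0/2)*(x - 0.8413 - 0.267)^2
FOC: (2*8 + 5.0)*x = -8 + 5.0*(0.8413 + 0.267)
x^{k+1} = -0.1171
Step 2: z-update.
Minimize 4*z^2 - 2*z + (5.0/2)*(-0.1171 - z - 0.267)^2
FOC: (2*4 + 5.0)*z = 2 + 5.0*(-0.1171 - 0.267)
z^{k+1} = 0.0061
Step 3: u-update.
u^{k+1} = -0.267 - 0.1171 - 0.0061 = -0.3902
Step 4: Primal residual = |-0.1171 - 0.0061| = 0.1232


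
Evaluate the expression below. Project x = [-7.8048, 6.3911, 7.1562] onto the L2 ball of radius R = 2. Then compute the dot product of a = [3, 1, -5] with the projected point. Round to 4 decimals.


Step 1: Compute ||x|| (intermediates to 6 decimals).
||x|| = sqrt((-7.8048)^2 + 6.3911^2 + 7.1562^2) = 12.368196
Step 2: Project.
Since ||x|| > R, scale = R/||x|| = 2/12.368196 = 0.161705, proj(x) = scale * x
proj(x) = [-1.262075, 1.033473, 1.157193]
Step 3: Dot product.
a^T * proj(x) = 3*(-1.262075) + 1*1.033473 - 5*1.157193 = -8.5387


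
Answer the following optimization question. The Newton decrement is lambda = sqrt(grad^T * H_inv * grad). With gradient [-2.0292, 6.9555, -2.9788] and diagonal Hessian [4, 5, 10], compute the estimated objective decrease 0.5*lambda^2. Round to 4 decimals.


Step 1: H is diagonal, so H^(-1) * g = [-0.5073, 1.3911, -0.2979].
Step 2: g^T H^(-1) g = sum_i g_i^2 / H_ii
  = (-2.0292)^2/4 + (6.9555)^2/5 + (-2.9788)^2/10
  = 1.0294 + 9.6758 + 0.8873 = 11.5925
Step 3: Objective decrease = 0.5 * g^T H^(-1) g = 5.7963


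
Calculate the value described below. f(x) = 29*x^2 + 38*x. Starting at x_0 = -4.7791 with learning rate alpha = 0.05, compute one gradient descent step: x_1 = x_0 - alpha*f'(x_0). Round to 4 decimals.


We compute the gradient at x_0 and apply the update.
f'(x) = 58*x + 38
f'(-4.7791) = 58*-4.7791 + 38 = -239.1878
x_1 = -4.7791 - 0.05*-239.1878 = 7.1803


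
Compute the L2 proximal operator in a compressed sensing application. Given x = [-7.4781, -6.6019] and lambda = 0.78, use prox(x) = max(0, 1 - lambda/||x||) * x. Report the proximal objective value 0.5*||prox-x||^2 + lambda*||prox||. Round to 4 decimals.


Step 1: Compute ||x||.
||x|| = 9.9753
Step 2: Compute scaling factor.
scale = max(0, 1 - 0.78/9.9753) = 0.9218
Step 3: prox(x) = [-6.8934, -6.0857]
||prox(x)|| = 9.1953
Step 4: Proximal objective.
0.5*||prox-x||^2 = 0.3042
lambda*||prox|| = 7.1723
Total = 7.4766


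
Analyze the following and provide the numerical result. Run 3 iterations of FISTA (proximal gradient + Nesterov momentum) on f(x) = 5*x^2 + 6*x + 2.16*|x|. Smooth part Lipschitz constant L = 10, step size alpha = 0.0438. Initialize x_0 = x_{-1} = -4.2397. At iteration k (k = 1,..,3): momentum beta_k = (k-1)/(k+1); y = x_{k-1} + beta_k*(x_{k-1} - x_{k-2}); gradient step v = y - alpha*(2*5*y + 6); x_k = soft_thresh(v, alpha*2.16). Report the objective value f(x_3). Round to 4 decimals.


FISTA on f(x) = 5*x^2 + 6*x + 2.16*|x|
L = 10, alpha = 0.0438
Iteration 1: beta = 0.0, y = -4.2397 + 0.0*(-4.2397 + 4.2397) = -4.2397
  grad(y) = -36.397, v = y - alpha*grad = -2.6455
  prox(v) = soft_thresh(-2.6455, 0.0946) = -2.5509
Iteration 2: beta = 0.3333, y = -2.5509 + 0.3333*(-2.5509 + 4.2397) = -1.988
  grad(y) = -13.8797, v = y - alpha*grad = -1.38
  prox(v) = soft_thresh(-1.38, 0.0946) = -1.2854
Iteration 3: beta = 0.5, y = -1.2854 + 0.5*(-1.2854 + 2.5509) = -0.6527
  grad(y) = -0.527, v = y - alpha*grad = -0.6296
  prox(v) = soft_thresh(-0.6296, 0.0946) = -0.535
f(x_3) = 5*(-0.535)^2 + 6*(-0.535) + 2.16*|-0.535| = -0.6233


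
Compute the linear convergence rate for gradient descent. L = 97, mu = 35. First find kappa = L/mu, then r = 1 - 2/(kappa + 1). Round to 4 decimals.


Step 1: Compute the condition number.
kappa = L/mu = 97/35 = 2.7714
Step 2: Compute the convergence rate.
r = 1 - 2/(kappa + 1) = 1 - 2*mu/(L + mu) = (L - mu)/(L + mu) = 62/132 = 0.4697


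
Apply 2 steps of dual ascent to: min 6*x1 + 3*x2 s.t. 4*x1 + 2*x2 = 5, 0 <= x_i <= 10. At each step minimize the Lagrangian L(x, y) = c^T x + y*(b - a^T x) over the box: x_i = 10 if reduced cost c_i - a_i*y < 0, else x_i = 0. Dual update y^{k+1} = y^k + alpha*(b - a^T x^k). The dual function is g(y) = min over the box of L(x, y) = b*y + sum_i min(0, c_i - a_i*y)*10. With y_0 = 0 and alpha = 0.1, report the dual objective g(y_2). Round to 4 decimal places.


Dual ascent for LP: min 6*x1 + 3*x2, 4*x1 + 2*x2 = 5, 0 <= x_i <= 10
Step 1: y^k = 0.0, reduced costs: (6.0, 3.0)
  x^k = (0.0, 0.0), subgradient = b - a^T x = 5.0
  y^{k+1} = 0.0 + 0.1*5.0 = 0.5
Step 2: y^k = 0.5, reduced costs: (4.0, 2.0)
  x^k = (0.0, 0.0), subgradient = b - a^T x = 5.0
  y^{k+1} = 0.5 + 0.1*5.0 = 1.0
Dual objective at y_2 = 1.0: reduced costs (2.0, 1.0), box minimizer x = (0.0, 0.0)
g(y_2) = b*y + (c1 - a1*y)*x1 + (c2 - a2*y)*x2 = 5*1.0 + 2.0*0.0 + 1.0*0.0 = 5.0 + 0.0 + 0.0 = 5.0


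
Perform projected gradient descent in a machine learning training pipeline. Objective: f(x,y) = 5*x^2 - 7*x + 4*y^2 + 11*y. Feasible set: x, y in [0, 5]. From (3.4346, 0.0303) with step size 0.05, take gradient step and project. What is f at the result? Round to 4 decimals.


Step 1: Compute gradient at (3.4346, 0.0303).
grad_x = 2*5*3.4346 - 7 = 27.346
grad_y = 2*4*0.0303 + 11 = 11.2424
Step 2: Gradient step.
x_raw = 3.4346 - 0.05*27.346 = 2.0673
y_raw = 0.0303 - 0.05*11.2424 = -0.5318
Step 3: Project onto [0, 5].
x_proj = clip(2.0673) = 2.0673
y_proj = clip(-0.5318) = 0.0
Step 4: Evaluate f.
f(2.0673, 0.0) = 6.8975


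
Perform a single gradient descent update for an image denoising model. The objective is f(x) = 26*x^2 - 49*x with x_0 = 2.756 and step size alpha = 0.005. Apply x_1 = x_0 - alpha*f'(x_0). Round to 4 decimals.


We compute the gradient at x_0 and apply the update.
f'(x) = 52*x - 49
f'(2.756) = 52*2.756 - 49 = 94.312
x_1 = 2.756 - 0.005*94.312 = 2.2844


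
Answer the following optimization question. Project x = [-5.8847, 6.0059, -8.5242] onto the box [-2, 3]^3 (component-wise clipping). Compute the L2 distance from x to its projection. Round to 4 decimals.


Project each component onto [-2, 3].
clip(-5.8847) = -2.0, clip(6.0059) = 3.0, clip(-8.5242) = -2.0
Projection = [-2.0, 3.0, -2.0]
Squared diffs: [15.0909, 9.0354, 42.5652]
Distance = sqrt(66.6915) = 8.1665


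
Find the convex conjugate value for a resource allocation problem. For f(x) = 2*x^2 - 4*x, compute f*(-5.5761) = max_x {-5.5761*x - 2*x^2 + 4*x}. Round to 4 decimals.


f*(y) = sup_x {y*x - a*x^2 - b*x} = sup_x {(y-b)*x - a*x^2}
FOC: (y - b) - 2a*x = 0 => x* = (y - b)/(2a)
x* = (-5.5761 + 4)/(2*2) = -0.394
f*(-5.5761) = (y-b)^2/(4a) = (-5.5761 + 4)^2/(4*2)
= 2.4841/8 = 0.3105


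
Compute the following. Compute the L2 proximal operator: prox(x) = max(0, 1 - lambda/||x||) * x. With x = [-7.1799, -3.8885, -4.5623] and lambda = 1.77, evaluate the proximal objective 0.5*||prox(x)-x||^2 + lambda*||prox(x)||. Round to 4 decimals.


Step 1: Compute ||x||.
||x|| = 9.3534
Step 2: Compute scaling factor.
scale = max(0, 1 - 1.77/9.3534) = 0.8108
Step 3: prox(x) = [-5.8212, -3.1527, -3.6989]
||prox(x)|| = 7.5834
Step 4: Proximal objective.
0.5*||prox-x||^2 = 1.5665
lambda*||prox|| = 13.4226
Total = 14.9891


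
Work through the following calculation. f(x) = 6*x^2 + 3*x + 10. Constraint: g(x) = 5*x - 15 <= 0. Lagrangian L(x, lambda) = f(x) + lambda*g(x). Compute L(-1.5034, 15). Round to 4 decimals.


Step 1: Evaluate f(x).
f(-1.5034) = 6*(-1.5034)^2 + 3*(-1.5034) + 10 = 19.0511
Step 2: Evaluate g(x).
g(-1.5034) = 5*-1.5034 - 15 = -22.517
Step 3: Compute Lagrangian.
L = 19.0511 + 15*-22.517 = -318.7039


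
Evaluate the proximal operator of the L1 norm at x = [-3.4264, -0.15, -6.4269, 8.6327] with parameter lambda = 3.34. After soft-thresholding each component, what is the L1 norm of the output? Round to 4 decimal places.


Soft-thresholding with lambda = 3.34:
prox(-3.4264) = sign(-3.4264)*max(|-3.4264| - 3.34, 0) = -0.0864
prox(-0.15) = sign(-0.15)*max(|-0.15| - 3.34, 0) = 0.0
prox(-6.4269) = sign(-6.4269)*max(|-6.4269| - 3.34, 0) = -3.0869
prox(8.6327) = sign(8.6327)*max(|8.6327| - 3.34, 0) = 5.2927
prox(x) = [-0.0864, 0.0, -3.0869, 5.2927]
||prox(x)||_1 = 0.0864 + 0.0 + 3.0869 + 5.2927 = 8.466


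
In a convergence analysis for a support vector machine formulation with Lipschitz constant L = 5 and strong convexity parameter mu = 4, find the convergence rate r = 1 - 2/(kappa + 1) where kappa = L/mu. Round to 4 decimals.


Step 1: Compute the condition number.
kappa = L/mu = 5/4 = 1.25
Step 2: Compute the convergence rate.
r = 1 - 2/(kappa + 1) = 1 - 2*mu/(L + mu) = (L - mu)/(L + mu) = 1/9 = 0.1111


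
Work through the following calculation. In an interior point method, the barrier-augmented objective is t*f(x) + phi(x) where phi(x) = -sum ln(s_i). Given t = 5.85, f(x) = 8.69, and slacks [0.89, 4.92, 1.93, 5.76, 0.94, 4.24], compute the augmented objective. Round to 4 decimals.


Step 1: Compute log-barrier.
ln values: [-0.1165, 1.5933, 0.6575, 1.7509, -0.0619, 1.4446]
phi = -(-0.1165 + 1.5933 + 0.6575 + 1.7509 - 0.0619 + 1.4446) = -5.2679
Step 2: Compute augmented objective.
t*f(x) = 5.85*8.69 = 50.8365
Total = 50.8365 - 5.2679 = 45.5686


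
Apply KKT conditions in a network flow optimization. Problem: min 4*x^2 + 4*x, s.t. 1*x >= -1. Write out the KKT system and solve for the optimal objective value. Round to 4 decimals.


Step 1: Try lambda = 0 (constraint inactive).
Stationarity: 2*4*x + 4 = 0
x* = -4/(2*4) = -0.5
Check constraint: 1*-0.5 = -0.5 >= -1 -- satisfied.
Step 2: Compute optimal value.
f(x*) = 4*(-0.5)^2 + 4*(-0.5) = -1.0


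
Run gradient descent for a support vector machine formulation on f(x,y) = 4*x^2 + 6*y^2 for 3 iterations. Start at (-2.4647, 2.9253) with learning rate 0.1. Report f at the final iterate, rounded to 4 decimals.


Gradient descent on f(x,y) = 4*x^2 + 6*y^2.
Starting point: (-2.4647, 2.9253), alpha = 0.1
Step 1: grad_x = 2*4*-2.4647 = -19.7176, grad_y = 2*6*2.9253 = 35.1036
  x_1 = -2.4647 - 0.1*-19.7176 = -0.4929
  y_1 = 2.9253 - 0.1*35.1036 = -0.5851
Step 2: grad_x = 2*4*-0.4929 = -3.9435, grad_y = 2*6*-0.5851 = -7.0207
  x_2 = -0.4929 - 0.1*-3.9435 = -0.0986
  y_2 = -0.5851 - 0.1*-7.0207 = 0.117
Step 3: grad_x = 2*4*-0.0986 = -0.7887, grad_y = 2*6*0.117 = 1.4041
  x_3 = -0.0986 - 0.1*-0.7887 = -0.0197
  y_3 = 0.117 - 0.1*1.4041 = -0.0234
f(-0.0197, -0.0234) = 4*(-0.0197)^2 + 6*(-0.0234)^2 = 0.0048


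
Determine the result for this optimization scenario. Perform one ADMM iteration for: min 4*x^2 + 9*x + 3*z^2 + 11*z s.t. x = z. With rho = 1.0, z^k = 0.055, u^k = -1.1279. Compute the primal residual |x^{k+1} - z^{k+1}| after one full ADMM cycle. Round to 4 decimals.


ADMM iteration with rho = 1.0, z^k = 0.055, u^k = -1.1279
Step 1: x-update.
Minimize 4*x^2 + 9*x + (1.0/2)*(x - 0.055 - 1.1279)^2
FOC: (2*4 + 1.0)*x = -9 + 1.0*(0.055 + 1.1279)
x^{k+1} = -0.8686
Step 2: z-update.
Minimize 3*z^2 + 11*z + (1.0/2)*(-0.8686 - z - 1.1279)^2
FOC: (2*3 + 1.0)*z = -11 + 1.0*(-0.8686 - 1.1279)
z^{k+1} = -1.8566
Step 3: u-update.
u^{k+1} = -1.1279 - 0.8686 + 1.8566 = -0.1398
Step 4: Primal residual = |-0.8686 + 1.8566| = 0.9881


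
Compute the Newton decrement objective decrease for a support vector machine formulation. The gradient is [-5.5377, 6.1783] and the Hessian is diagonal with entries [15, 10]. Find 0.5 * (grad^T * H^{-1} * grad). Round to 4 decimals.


Step 1: H is diagonal, so H^(-1) * g = [-0.3692, 0.6178].
Step 2: g^T H^(-1) g = sum_i g_i^2 / H_ii
  = (-5.5377)^2/15 + (6.1783)^2/10
  = 2.0444 + 3.8171 = 5.8615
Step 3: Objective decrease = 0.5 * g^T H^(-1) g = 2.9308


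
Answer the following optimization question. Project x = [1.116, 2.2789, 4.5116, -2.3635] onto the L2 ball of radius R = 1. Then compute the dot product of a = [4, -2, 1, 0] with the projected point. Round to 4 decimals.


Step 1: Compute ||x|| (intermediates to 6 decimals).
||x|| = sqrt(1.116^2 + 2.2789^2 + 4.5116^2 + (-2.3635)^2) = 5.690299
Step 2: Project.
Since ||x|| > R, scale = R/||x|| = 1/5.690299 = 0.175738, proj(x) = scale * x
proj(x) = [0.196124, 0.400489, 0.79286, -0.415357]
Step 3: Dot product.
a^T * proj(x) = 4*0.196124 - 2*0.400489 + 1*0.79286 + 0*(-0.415357) = 0.7764
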